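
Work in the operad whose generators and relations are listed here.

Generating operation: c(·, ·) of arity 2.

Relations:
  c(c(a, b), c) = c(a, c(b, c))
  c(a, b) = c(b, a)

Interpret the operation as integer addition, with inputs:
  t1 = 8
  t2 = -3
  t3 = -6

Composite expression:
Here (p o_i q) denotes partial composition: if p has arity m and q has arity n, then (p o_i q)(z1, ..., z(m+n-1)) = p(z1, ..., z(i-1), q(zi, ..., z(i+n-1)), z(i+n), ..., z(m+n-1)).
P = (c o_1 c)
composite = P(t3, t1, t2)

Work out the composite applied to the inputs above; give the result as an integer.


c(t3, t1) = 2
c(c(t3, t1), t2) = -1

-1


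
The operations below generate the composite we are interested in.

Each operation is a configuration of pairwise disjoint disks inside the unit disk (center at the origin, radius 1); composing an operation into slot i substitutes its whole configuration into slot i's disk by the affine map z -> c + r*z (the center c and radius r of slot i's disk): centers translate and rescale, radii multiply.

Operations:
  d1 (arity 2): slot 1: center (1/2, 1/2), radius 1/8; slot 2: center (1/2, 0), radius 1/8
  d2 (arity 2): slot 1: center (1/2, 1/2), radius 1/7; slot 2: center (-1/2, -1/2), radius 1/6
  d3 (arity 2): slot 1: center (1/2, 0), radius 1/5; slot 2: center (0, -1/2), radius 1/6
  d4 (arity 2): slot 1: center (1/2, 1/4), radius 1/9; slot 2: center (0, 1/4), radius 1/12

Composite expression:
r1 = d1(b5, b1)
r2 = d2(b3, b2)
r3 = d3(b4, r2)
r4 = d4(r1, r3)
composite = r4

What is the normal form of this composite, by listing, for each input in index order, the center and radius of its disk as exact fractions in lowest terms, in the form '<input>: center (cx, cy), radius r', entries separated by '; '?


Each b-disk chains the slot maps above it in d4; radii multiply.
input b5: applying the 2 nested substitutions gives center (5/9, 11/36), radius 1/72
input b1: applying the 2 nested substitutions gives center (5/9, 1/4), radius 1/72
input b4: applying the 2 nested substitutions gives center (1/24, 1/4), radius 1/60
input b3: applying the 3 nested substitutions gives center (1/144, 31/144), radius 1/504
input b2: applying the 3 nested substitutions gives center (-1/144, 29/144), radius 1/432

b1: center (5/9, 1/4), radius 1/72; b2: center (-1/144, 29/144), radius 1/432; b3: center (1/144, 31/144), radius 1/504; b4: center (1/24, 1/4), radius 1/60; b5: center (5/9, 11/36), radius 1/72


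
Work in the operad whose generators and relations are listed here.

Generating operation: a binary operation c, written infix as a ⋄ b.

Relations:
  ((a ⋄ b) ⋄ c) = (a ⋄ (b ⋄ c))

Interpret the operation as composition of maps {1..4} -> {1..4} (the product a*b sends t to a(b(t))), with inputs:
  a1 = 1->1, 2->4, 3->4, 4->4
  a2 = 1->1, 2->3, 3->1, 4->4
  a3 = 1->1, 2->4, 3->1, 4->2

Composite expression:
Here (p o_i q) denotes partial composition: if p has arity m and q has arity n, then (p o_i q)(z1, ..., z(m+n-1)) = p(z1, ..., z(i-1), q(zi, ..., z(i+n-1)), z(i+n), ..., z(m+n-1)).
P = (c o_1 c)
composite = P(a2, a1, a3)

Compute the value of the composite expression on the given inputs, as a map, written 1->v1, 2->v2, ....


1->1, 2->4, 3->1, 4->4

(a2 ⋄ a1) = 1->1, 2->4, 3->4, 4->4
((a2 ⋄ a1) ⋄ a3) = 1->1, 2->4, 3->1, 4->4


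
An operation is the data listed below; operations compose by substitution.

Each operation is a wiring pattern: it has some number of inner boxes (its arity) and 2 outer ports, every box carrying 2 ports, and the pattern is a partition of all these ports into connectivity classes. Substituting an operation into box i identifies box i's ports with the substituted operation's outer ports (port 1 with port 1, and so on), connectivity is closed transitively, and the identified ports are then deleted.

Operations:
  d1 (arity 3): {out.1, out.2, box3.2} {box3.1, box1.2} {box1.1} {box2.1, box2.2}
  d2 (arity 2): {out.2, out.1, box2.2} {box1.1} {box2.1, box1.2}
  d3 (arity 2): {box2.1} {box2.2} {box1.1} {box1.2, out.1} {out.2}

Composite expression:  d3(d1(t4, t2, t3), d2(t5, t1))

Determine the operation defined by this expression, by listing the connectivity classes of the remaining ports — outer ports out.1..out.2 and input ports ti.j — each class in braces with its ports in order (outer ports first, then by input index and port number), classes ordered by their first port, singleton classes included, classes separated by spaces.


After gluing at d3, chains via deleted ports link the t-ports.
d1 over (t4, t2, t3) gives {out.1, out.2, t3.2} {t2.1, t2.2} {t3.1, t4.2} {t4.1}, out.j being that stage's outer ports
d2 over (t5, t1) gives {out.1, out.2, t1.2} {t1.1, t5.2} {t5.1}, out.j being that stage's outer ports
d3 over (t4, t2, t3, t5, t1) gives {out.1, t3.2} {out.2} {t1.1, t5.2} {t1.2} {t2.1, t2.2} {t3.1, t4.2} {t4.1} {t5.1}, out.j being that stage's outer ports

{out.1, t3.2} {out.2} {t1.1, t5.2} {t1.2} {t2.1, t2.2} {t3.1, t4.2} {t4.1} {t5.1}


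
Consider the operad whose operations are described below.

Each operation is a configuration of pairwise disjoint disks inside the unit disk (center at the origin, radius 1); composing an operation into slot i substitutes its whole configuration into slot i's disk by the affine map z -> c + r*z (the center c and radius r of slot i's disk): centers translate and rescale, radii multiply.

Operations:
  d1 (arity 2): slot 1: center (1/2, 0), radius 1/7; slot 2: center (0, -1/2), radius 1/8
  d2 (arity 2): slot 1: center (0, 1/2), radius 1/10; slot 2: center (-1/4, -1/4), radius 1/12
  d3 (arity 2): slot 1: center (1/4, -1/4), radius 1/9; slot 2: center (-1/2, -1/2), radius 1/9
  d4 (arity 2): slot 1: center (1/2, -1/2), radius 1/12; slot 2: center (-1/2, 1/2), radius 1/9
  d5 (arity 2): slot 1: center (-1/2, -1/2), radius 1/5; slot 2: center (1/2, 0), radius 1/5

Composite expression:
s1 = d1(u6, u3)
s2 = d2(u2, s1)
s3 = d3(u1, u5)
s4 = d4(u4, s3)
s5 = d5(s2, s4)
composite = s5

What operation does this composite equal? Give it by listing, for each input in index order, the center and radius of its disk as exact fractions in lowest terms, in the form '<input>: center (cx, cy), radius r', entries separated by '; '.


Follow each u-input down from d5: c' goes to c + r*c', radius to r*r'.
input u2: applying the 2 nested substitutions gives center (-1/2, -2/5), radius 1/50
input u6: applying the 3 nested substitutions gives center (-13/24, -11/20), radius 1/420
input u3: applying the 3 nested substitutions gives center (-11/20, -67/120), radius 1/480
input u4: applying the 2 nested substitutions gives center (3/5, -1/10), radius 1/60
input u1: applying the 3 nested substitutions gives center (73/180, 17/180), radius 1/405
input u5: applying the 3 nested substitutions gives center (7/18, 4/45), radius 1/405

u1: center (73/180, 17/180), radius 1/405; u2: center (-1/2, -2/5), radius 1/50; u3: center (-11/20, -67/120), radius 1/480; u4: center (3/5, -1/10), radius 1/60; u5: center (7/18, 4/45), radius 1/405; u6: center (-13/24, -11/20), radius 1/420


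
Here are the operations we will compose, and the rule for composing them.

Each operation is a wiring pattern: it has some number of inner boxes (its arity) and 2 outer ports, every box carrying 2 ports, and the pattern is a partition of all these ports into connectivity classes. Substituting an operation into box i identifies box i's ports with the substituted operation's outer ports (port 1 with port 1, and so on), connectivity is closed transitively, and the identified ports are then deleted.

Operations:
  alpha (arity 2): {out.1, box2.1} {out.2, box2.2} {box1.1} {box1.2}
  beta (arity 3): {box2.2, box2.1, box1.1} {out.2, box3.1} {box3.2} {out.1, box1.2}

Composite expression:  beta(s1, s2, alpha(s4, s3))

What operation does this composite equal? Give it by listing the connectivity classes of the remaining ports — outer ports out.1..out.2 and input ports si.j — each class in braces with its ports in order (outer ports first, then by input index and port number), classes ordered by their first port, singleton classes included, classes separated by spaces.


Reachability decides: close wires over beta-identified ports.
after alpha, the pattern on (s4, s3) reads {out.1, s3.1} {out.2, s3.2} {s4.1} {s4.2} (out.j = its outer ports)
after beta, the pattern on (s1, s2, s4, s3) reads {out.1, s1.2} {out.2, s3.1} {s1.1, s2.1, s2.2} {s3.2} {s4.1} {s4.2} (out.j = its outer ports)

{out.1, s1.2} {out.2, s3.1} {s1.1, s2.1, s2.2} {s3.2} {s4.1} {s4.2}


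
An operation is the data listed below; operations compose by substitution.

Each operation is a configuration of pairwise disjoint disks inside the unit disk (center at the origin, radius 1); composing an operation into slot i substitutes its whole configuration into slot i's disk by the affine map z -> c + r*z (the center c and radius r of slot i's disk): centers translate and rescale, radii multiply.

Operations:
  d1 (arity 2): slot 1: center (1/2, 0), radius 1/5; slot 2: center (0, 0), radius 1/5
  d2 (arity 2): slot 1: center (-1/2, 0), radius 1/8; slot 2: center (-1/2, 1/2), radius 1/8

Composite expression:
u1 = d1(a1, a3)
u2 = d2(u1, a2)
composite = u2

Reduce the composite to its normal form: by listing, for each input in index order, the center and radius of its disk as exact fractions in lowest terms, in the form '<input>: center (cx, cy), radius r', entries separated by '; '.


Below d2, radii multiply path by path; the a-disk centers shift.
input a1: applying the 2 nested substitutions gives center (-7/16, 0), radius 1/40
input a3: applying the 2 nested substitutions gives center (-1/2, 0), radius 1/40
input a2: applying the 1 nested substitution gives center (-1/2, 1/2), radius 1/8

a1: center (-7/16, 0), radius 1/40; a2: center (-1/2, 1/2), radius 1/8; a3: center (-1/2, 0), radius 1/40


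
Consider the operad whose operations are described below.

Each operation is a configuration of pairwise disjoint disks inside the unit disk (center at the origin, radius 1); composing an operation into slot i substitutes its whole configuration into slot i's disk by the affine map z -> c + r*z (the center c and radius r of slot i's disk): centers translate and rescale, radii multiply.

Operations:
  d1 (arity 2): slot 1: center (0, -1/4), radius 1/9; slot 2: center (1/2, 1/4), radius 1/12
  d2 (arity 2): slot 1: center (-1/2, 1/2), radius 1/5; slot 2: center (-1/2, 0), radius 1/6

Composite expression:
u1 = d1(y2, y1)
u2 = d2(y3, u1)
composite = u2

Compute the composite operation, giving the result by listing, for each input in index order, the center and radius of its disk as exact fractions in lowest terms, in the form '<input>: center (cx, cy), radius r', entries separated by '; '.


Affine substitution under d2: radii multiply and y-centers shift.
input y3: applying the 1 nested substitution gives center (-1/2, 1/2), radius 1/5
input y2: applying the 2 nested substitutions gives center (-1/2, -1/24), radius 1/54
input y1: applying the 2 nested substitutions gives center (-5/12, 1/24), radius 1/72

y1: center (-5/12, 1/24), radius 1/72; y2: center (-1/2, -1/24), radius 1/54; y3: center (-1/2, 1/2), radius 1/5


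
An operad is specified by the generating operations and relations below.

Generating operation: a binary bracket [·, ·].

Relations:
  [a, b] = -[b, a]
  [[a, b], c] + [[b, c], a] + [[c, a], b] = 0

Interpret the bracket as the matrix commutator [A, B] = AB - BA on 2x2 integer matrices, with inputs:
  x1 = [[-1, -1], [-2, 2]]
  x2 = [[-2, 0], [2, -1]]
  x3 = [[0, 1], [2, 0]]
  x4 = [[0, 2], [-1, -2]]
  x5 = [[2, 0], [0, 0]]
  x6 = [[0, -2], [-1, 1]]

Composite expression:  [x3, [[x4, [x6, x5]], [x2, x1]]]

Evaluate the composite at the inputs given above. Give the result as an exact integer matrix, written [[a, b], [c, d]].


[x6, x5] = [[0, 4], [-2, 0]]
[x4, [x6, x5]] = [[0, 8], [4, 0]]
[x2, x1] = [[2, 1], [-8, -2]]
[[x4, [x6, x5]], [x2, x1]] = [[-68, -32], [16, 68]]
[x3, [[x4, [x6, x5]], [x2, x1]]] = [[80, 136], [-272, -80]]

[[80, 136], [-272, -80]]


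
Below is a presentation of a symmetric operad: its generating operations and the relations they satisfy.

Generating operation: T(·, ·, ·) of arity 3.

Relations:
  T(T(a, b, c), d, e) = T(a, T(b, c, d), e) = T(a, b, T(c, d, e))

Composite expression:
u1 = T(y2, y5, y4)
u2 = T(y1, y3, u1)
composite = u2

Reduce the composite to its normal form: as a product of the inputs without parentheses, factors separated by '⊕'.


y1 ⊕ y3 ⊕ y2 ⊕ y5 ⊕ y4

The T-tree's shape is irrelevant; the y-reading-order decides.
T(y2, y5, y4) collapses to y2 ⊕ y5 ⊕ y4
T(y1, y3, T(y2, y5, y4)) collapses to y1 ⊕ y3 ⊕ y2 ⊕ y5 ⊕ y4


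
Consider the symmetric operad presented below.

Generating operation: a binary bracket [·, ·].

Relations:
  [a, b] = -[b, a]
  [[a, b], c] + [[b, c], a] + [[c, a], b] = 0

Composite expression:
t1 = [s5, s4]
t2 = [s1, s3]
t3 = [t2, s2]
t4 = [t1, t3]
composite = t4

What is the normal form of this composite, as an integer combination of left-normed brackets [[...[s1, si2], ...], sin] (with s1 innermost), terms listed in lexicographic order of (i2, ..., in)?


[[[[s1, s3], s2], s4], s5] - [[[[s1, s3], s2], s5], s4]

Skip Jacobi rewriting: expand, keep s1-initial words, read off terms.
Composite bracket: [[s5, s4], [[s1, s3], s2]]
Applying ab - ba throughout gives 16 signed words (2^4 = 16).
The s1-initial words carry the normal form:
  word s1s3s2s4s5 has sign +1, contributing +[[[[s1, s3], s2], s4], s5]
  word s1s3s2s5s4 has sign -1, contributing -[[[[s1, s3], s2], s5], s4]


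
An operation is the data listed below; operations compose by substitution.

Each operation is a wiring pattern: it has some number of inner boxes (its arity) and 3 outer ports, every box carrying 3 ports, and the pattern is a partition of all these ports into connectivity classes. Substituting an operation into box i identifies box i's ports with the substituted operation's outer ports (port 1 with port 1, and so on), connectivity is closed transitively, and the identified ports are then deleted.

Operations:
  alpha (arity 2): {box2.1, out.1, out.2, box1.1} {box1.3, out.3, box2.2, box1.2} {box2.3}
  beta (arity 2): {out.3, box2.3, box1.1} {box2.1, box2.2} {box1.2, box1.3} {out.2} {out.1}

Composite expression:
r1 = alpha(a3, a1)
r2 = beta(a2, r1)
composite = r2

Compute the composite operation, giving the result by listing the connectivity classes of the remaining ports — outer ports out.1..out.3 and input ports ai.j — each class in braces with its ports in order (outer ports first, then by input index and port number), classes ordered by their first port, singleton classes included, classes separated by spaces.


{out.1} {out.2} {out.3, a1.2, a2.1, a3.2, a3.3} {a1.1, a3.1} {a1.3} {a2.2, a2.3}

After gluing at beta, chains via deleted ports link the a-ports.
stage alpha: inputs (a3, a1), connectivity {out.1, out.2, a1.1, a3.1} {out.3, a1.2, a3.2, a3.3} {a1.3}, out.j its boundary
stage beta: inputs (a2, a3, a1), connectivity {out.1} {out.2} {out.3, a1.2, a2.1, a3.2, a3.3} {a1.1, a3.1} {a1.3} {a2.2, a2.3}, out.j its boundary


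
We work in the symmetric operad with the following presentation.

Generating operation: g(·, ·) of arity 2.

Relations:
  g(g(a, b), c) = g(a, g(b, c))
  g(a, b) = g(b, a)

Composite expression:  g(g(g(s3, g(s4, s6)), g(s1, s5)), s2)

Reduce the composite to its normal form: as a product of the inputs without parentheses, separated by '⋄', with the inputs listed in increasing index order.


s1 ⋄ s2 ⋄ s3 ⋄ s4 ⋄ s5 ⋄ s6

Any arrangement under g is one operation, so sort the s-inputs.
g(s4, s6) reduces to s4 ⋄ s6
g(s3, g(s4, s6)) reduces to s3 ⋄ s4 ⋄ s6
g(s1, s5) reduces to s1 ⋄ s5
g(g(s3, g(s4, s6)), g(s1, s5)) reduces to s3 ⋄ s4 ⋄ s6 ⋄ s1 ⋄ s5
g(g(g(s3, g(s4, s6)), g(s1, s5)), s2) reduces to s3 ⋄ s4 ⋄ s6 ⋄ s1 ⋄ s5 ⋄ s2
sorting the factors by input index: s1 ⋄ s2 ⋄ s3 ⋄ s4 ⋄ s5 ⋄ s6


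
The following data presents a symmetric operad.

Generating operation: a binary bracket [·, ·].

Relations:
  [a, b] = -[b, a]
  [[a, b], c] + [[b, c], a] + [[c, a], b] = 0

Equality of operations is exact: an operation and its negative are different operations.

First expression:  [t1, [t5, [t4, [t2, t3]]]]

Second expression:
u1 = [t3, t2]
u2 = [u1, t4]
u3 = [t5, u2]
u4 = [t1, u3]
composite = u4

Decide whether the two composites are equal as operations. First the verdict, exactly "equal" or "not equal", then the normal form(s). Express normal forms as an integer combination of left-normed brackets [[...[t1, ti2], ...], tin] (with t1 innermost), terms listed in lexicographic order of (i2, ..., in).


equal — both sides give [[[[t1, t2], t3], t4], t5] - [[[[t1, t3], t2], t4], t5] - [[[[t1, t4], t2], t3], t5] + [[[[t1, t4], t3], t2], t5] - [[[[t1, t5], t2], t3], t4] + [[[[t1, t5], t3], t2], t4] + [[[[t1, t5], t4], t2], t3] - [[[[t1, t5], t4], t3], t2]

In normal form, the first expression is [[[[t1, t2], t3], t4], t5] - [[[[t1, t3], t2], t4], t5] - [[[[t1, t4], t2], t3], t5] + [[[[t1, t4], t3], t2], t5] - [[[[t1, t5], t2], t3], t4] + [[[[t1, t5], t3], t2], t4] + [[[[t1, t5], t4], t2], t3] - [[[[t1, t5], t4], t3], t2]
In normal form, the second expression is [[[[t1, t2], t3], t4], t5] - [[[[t1, t3], t2], t4], t5] - [[[[t1, t4], t2], t3], t5] + [[[[t1, t4], t3], t2], t5] - [[[[t1, t5], t2], t3], t4] + [[[[t1, t5], t3], t2], t4] + [[[[t1, t5], t4], t2], t3] - [[[[t1, t5], t4], t3], t2]
The normal forms match — equal.


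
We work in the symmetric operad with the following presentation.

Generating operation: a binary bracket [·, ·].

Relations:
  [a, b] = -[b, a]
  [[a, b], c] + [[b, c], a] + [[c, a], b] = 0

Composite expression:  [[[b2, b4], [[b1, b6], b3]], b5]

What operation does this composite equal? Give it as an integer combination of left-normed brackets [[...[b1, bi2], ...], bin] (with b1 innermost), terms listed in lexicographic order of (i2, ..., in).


-[[[[[b1, b6], b3], b2], b4], b5] + [[[[[b1, b6], b3], b4], b2], b5]

Expand each bracket as ab - ba; the b1-initial words give the coefficients.
Composite bracket: [[[b2, b4], [[b1, b6], b3]], b5]
Each bracket splits as ab - ba, giving 32 signed words (2^5 = 32).
Collect the words opening with b1:
  word b1b6b3b2b4b5 has sign -1, contributing -[[[[[b1, b6], b3], b2], b4], b5]
  word b1b6b3b4b2b5 has sign +1, contributing +[[[[[b1, b6], b3], b4], b2], b5]


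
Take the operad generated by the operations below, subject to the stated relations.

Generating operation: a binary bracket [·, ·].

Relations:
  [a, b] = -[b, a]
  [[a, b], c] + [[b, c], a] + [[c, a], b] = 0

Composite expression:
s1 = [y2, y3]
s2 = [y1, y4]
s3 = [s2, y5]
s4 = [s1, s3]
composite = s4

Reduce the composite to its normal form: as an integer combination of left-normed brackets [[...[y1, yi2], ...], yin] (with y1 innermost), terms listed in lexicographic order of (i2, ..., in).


-[[[[y1, y4], y5], y2], y3] + [[[[y1, y4], y5], y3], y2]

Skip Jacobi rewriting: expand, keep y1-initial words, read off terms.
Composite bracket: [[y2, y3], [[y1, y4], y5]]
The bracket unfolds into 16 signed words via [a, b] = ab - ba (2^4 = 16).
Keep just the words that open with y1:
  word y1y4y5y2y3 has sign -1, contributing -[[[[y1, y4], y5], y2], y3]
  word y1y4y5y3y2 has sign +1, contributing +[[[[y1, y4], y5], y3], y2]


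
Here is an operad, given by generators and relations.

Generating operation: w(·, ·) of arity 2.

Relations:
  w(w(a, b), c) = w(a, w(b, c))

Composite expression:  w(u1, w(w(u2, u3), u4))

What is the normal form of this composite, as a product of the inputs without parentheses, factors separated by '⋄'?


u1 ⋄ u2 ⋄ u3 ⋄ u4

The w-tree's shape is irrelevant; the u-reading-order decides.
w(u2, u3) spells out as u2 ⋄ u3
w(w(u2, u3), u4) spells out as u2 ⋄ u3 ⋄ u4
w(u1, w(w(u2, u3), u4)) spells out as u1 ⋄ u2 ⋄ u3 ⋄ u4


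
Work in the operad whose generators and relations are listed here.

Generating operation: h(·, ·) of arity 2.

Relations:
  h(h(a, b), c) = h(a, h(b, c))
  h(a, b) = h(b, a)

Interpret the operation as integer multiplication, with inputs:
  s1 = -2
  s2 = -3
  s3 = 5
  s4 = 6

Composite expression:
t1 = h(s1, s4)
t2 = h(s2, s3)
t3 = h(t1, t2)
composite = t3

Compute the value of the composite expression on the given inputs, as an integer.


180

h(s1, s4) = -12
h(s2, s3) = -15
h(h(s1, s4), h(s2, s3)) = 180


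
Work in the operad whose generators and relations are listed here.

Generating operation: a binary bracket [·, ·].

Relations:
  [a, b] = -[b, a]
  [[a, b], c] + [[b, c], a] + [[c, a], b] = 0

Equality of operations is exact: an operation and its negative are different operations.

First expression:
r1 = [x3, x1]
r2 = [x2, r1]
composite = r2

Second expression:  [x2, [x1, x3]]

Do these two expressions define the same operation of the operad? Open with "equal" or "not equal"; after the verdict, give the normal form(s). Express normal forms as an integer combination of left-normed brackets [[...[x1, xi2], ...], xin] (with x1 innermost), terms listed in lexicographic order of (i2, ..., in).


not equal; the first gives [[x1, x3], x2] and the second -[[x1, x3], x2]


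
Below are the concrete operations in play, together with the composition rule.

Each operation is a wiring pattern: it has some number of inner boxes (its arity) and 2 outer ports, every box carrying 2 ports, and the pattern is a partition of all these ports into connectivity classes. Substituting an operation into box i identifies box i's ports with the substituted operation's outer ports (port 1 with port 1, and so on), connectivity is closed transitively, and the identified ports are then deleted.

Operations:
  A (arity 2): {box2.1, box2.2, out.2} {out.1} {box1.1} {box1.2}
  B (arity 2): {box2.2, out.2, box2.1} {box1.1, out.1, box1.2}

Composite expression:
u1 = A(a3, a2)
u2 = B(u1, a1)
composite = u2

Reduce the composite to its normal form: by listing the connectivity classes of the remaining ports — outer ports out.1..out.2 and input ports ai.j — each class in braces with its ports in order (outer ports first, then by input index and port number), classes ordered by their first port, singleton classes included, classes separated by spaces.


Substituting into B glues patterns; closure does the rest.
stage A: inputs (a3, a2), connectivity {out.1} {out.2, a2.1, a2.2} {a3.1} {a3.2}, out.j its boundary
stage B: inputs (a3, a2, a1), connectivity {out.1, a2.1, a2.2} {out.2, a1.1, a1.2} {a3.1} {a3.2}, out.j its boundary

{out.1, a2.1, a2.2} {out.2, a1.1, a1.2} {a3.1} {a3.2}


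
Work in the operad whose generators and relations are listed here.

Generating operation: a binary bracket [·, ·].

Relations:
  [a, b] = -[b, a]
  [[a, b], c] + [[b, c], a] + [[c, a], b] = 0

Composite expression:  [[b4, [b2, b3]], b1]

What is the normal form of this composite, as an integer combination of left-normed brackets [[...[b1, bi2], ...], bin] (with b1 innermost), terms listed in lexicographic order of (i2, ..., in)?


A multilinear Lie element is pinned by b1-initial words (b1 innermost).
Composite bracket: [[b4, [b2, b3]], b1]
Full expansion: 8 signed words from ab - ba (2^3 = 8).
Words beginning with b1 determine it all:
  from b1b2b3b4, sign +1: term +[[[b1, b2], b3], b4]
  from b1b3b2b4, sign -1: term -[[[b1, b3], b2], b4]
  from b1b4b2b3, sign -1: term -[[[b1, b4], b2], b3]
  from b1b4b3b2, sign +1: term +[[[b1, b4], b3], b2]

[[[b1, b2], b3], b4] - [[[b1, b3], b2], b4] - [[[b1, b4], b2], b3] + [[[b1, b4], b3], b2]


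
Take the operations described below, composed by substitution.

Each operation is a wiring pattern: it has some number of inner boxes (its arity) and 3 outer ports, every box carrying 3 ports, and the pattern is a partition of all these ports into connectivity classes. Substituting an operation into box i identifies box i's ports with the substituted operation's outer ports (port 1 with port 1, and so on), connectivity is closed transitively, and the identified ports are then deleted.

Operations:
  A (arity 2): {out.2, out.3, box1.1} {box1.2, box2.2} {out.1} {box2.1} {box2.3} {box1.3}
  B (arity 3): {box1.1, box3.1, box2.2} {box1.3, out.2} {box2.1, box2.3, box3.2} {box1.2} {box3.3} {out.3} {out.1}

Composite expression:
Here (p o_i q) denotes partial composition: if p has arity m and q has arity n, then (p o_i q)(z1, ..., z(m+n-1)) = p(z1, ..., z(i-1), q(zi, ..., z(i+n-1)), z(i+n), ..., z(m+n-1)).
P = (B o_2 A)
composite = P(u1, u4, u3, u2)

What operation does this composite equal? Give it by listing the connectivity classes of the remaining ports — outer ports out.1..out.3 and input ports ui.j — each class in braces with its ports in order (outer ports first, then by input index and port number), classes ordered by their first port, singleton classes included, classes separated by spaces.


{out.1} {out.2, u1.3} {out.3} {u1.1, u2.1, u2.2, u4.1} {u1.2} {u2.3} {u3.1} {u3.2, u4.2} {u3.3} {u4.3}

Substituting into B glues patterns; closure does the rest.
the subtree at A composes to {out.1} {out.2, out.3, u4.1} {u3.1} {u3.2, u4.2} {u3.3} {u4.3} on (u4, u3); out.j = own outer ports
the subtree at B composes to {out.1} {out.2, u1.3} {out.3} {u1.1, u2.1, u2.2, u4.1} {u1.2} {u2.3} {u3.1} {u3.2, u4.2} {u3.3} {u4.3} on (u1, u4, u3, u2); out.j = own outer ports


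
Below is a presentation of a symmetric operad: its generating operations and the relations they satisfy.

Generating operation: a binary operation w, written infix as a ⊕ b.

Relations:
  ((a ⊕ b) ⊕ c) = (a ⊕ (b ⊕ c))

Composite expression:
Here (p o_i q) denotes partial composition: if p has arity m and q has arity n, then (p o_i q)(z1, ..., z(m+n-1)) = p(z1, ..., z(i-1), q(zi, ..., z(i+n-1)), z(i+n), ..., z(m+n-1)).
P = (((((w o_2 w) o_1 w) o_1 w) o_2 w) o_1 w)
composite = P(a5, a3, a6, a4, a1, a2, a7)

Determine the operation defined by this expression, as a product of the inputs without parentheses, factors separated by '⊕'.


Under associativity of w, the answer is the a's in reading order.
(a5 ⊕ a3) spells out as a5 ⊕ a3
(a6 ⊕ a4) spells out as a6 ⊕ a4
((a5 ⊕ a3) ⊕ (a6 ⊕ a4)) spells out as a5 ⊕ a3 ⊕ a6 ⊕ a4
(((a5 ⊕ a3) ⊕ (a6 ⊕ a4)) ⊕ a1) spells out as a5 ⊕ a3 ⊕ a6 ⊕ a4 ⊕ a1
(a2 ⊕ a7) spells out as a2 ⊕ a7
((((a5 ⊕ a3) ⊕ (a6 ⊕ a4)) ⊕ a1) ⊕ (a2 ⊕ a7)) spells out as a5 ⊕ a3 ⊕ a6 ⊕ a4 ⊕ a1 ⊕ a2 ⊕ a7

a5 ⊕ a3 ⊕ a6 ⊕ a4 ⊕ a1 ⊕ a2 ⊕ a7


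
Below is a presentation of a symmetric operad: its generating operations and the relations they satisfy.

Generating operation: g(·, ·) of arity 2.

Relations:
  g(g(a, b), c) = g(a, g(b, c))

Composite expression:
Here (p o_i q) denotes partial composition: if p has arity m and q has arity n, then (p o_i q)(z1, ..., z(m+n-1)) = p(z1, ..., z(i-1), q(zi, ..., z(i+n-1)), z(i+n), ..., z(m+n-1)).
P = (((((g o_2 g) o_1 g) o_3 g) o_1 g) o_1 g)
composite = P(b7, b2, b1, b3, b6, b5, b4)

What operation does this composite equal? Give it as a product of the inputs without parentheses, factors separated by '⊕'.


Key point: g is associative — brackets drop, the b-order remains.
g(b7, b2) spells out as b7 ⊕ b2
g(g(b7, b2), b1) spells out as b7 ⊕ b2 ⊕ b1
g(g(g(b7, b2), b1), b3) spells out as b7 ⊕ b2 ⊕ b1 ⊕ b3
g(b6, b5) spells out as b6 ⊕ b5
g(g(b6, b5), b4) spells out as b6 ⊕ b5 ⊕ b4
g(g(g(g(b7, b2), b1), b3), g(g(b6, b5), b4)) spells out as b7 ⊕ b2 ⊕ b1 ⊕ b3 ⊕ b6 ⊕ b5 ⊕ b4

b7 ⊕ b2 ⊕ b1 ⊕ b3 ⊕ b6 ⊕ b5 ⊕ b4


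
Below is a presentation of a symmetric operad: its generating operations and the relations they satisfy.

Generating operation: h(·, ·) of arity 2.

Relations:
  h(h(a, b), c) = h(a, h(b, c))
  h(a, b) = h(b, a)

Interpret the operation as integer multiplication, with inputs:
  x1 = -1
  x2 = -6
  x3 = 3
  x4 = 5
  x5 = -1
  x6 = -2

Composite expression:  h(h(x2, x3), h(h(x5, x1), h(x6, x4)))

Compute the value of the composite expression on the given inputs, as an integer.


h(x2, x3) = -18
h(x5, x1) = 1
h(x6, x4) = -10
h(h(x5, x1), h(x6, x4)) = -10
h(h(x2, x3), h(h(x5, x1), h(x6, x4))) = 180

180


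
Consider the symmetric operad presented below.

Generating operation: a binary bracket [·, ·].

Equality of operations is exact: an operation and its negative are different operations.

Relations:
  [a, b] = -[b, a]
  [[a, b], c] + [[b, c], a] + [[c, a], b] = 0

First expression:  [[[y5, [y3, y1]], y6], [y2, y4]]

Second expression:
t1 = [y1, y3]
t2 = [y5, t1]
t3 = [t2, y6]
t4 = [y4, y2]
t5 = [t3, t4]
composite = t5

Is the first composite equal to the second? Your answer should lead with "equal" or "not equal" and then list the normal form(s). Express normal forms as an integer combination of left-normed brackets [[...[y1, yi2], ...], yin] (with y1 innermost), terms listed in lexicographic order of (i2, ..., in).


equal: each reduces to [[[[[y1, y3], y5], y6], y2], y4] - [[[[[y1, y3], y5], y6], y4], y2]

Reducing the first expression gives [[[[[y1, y3], y5], y6], y2], y4] - [[[[[y1, y3], y5], y6], y4], y2]
Reducing the second expression gives [[[[[y1, y3], y5], y6], y2], y4] - [[[[[y1, y3], y5], y6], y4], y2]
Identical normal forms: equal.


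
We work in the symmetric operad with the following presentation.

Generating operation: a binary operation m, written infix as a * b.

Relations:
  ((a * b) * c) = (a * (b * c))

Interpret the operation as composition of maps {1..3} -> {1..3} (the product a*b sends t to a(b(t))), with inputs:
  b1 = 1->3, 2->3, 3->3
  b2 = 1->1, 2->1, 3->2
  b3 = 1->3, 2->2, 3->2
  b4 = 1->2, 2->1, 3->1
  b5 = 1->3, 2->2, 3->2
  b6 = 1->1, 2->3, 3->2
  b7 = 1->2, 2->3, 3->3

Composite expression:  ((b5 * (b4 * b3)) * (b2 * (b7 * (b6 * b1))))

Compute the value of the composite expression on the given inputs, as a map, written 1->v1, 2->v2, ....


1->3, 2->3, 3->3


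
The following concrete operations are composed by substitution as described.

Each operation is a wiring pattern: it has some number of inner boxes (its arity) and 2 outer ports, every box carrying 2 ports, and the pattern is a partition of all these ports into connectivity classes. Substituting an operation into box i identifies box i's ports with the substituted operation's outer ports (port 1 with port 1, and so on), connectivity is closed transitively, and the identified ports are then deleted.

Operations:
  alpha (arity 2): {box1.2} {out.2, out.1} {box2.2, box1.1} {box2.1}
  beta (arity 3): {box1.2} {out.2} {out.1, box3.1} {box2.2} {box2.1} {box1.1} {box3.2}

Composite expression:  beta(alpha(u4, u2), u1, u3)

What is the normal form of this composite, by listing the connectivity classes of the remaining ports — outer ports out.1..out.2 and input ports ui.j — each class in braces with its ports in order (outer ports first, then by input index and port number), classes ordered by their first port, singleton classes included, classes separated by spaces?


{out.1, u3.1} {out.2} {u1.1} {u1.2} {u2.1} {u2.2, u4.1} {u3.2} {u4.2}


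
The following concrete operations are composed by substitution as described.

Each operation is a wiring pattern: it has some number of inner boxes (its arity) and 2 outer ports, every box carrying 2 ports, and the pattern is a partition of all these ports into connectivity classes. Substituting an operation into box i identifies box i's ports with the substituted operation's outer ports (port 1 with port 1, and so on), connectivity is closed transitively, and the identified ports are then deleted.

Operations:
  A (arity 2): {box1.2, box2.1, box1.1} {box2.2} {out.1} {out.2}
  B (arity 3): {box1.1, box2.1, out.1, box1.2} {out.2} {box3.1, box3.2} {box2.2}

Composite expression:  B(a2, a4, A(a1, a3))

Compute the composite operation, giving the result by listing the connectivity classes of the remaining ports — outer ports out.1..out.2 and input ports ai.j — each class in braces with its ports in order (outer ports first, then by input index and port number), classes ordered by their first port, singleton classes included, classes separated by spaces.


{out.1, a2.1, a2.2, a4.1} {out.2} {a1.1, a1.2, a3.1} {a3.2} {a4.2}

Two ports join when wires chain via B-identified ports.
A over (a1, a3) gives {out.1} {out.2} {a1.1, a1.2, a3.1} {a3.2}, out.j being that stage's outer ports
B over (a2, a4, a1, a3) gives {out.1, a2.1, a2.2, a4.1} {out.2} {a1.1, a1.2, a3.1} {a3.2} {a4.2}, out.j being that stage's outer ports


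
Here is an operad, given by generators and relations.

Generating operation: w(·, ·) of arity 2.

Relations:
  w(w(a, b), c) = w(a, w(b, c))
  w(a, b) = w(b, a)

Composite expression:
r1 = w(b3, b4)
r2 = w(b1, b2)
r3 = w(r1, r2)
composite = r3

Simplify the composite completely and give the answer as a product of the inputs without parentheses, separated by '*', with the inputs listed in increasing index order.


b1 * b2 * b3 * b4

Key point: w commutes, so take the b-inputs in any fixed order.
w(b3, b4) spells out as b3 * b4
w(b1, b2) spells out as b1 * b2
w(w(b3, b4), w(b1, b2)) spells out as b3 * b4 * b1 * b2
the factors in increasing index order: b1 * b2 * b3 * b4


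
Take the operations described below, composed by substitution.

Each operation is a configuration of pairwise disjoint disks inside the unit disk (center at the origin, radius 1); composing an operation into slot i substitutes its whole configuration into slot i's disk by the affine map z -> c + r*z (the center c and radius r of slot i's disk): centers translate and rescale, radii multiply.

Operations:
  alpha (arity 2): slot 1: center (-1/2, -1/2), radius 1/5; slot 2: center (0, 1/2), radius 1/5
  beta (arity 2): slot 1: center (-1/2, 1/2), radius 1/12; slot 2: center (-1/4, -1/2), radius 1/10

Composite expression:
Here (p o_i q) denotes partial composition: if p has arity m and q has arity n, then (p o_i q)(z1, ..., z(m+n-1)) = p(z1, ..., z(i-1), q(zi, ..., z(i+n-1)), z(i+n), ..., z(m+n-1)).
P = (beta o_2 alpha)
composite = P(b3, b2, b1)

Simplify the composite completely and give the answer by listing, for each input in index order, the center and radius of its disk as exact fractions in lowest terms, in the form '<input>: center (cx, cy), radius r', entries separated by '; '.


b1: center (-1/4, -9/20), radius 1/50; b2: center (-3/10, -11/20), radius 1/50; b3: center (-1/2, 1/2), radius 1/12

Each b-disk chains the slot maps above it in beta; radii multiply.
for b3, the 1-step affine chain lands on center (-1/2, 1/2), radius 1/12
for b2, the 2-step affine chain lands on center (-3/10, -11/20), radius 1/50
for b1, the 2-step affine chain lands on center (-1/4, -9/20), radius 1/50


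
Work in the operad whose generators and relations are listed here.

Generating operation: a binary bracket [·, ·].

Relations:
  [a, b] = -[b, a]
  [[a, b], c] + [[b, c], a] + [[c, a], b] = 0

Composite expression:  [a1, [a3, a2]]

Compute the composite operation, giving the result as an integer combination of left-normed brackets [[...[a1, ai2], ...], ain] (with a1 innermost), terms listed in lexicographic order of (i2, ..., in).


-[[a1, a2], a3] + [[a1, a3], a2]

Skip Jacobi rewriting: expand, keep a1-initial words, read off terms.
Composite bracket: [a1, [a3, a2]]
Applying ab - ba throughout gives 4 signed words (2^2 = 4).
Words beginning with a1 determine it all:
  the word a1a2a3 carries sign -1 and contributes -[[a1, a2], a3]
  the word a1a3a2 carries sign +1 and contributes +[[a1, a3], a2]


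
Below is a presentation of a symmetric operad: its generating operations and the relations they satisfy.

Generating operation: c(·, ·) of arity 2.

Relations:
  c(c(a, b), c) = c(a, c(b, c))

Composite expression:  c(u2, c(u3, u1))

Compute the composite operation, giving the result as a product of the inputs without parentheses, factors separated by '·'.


u2 · u3 · u1


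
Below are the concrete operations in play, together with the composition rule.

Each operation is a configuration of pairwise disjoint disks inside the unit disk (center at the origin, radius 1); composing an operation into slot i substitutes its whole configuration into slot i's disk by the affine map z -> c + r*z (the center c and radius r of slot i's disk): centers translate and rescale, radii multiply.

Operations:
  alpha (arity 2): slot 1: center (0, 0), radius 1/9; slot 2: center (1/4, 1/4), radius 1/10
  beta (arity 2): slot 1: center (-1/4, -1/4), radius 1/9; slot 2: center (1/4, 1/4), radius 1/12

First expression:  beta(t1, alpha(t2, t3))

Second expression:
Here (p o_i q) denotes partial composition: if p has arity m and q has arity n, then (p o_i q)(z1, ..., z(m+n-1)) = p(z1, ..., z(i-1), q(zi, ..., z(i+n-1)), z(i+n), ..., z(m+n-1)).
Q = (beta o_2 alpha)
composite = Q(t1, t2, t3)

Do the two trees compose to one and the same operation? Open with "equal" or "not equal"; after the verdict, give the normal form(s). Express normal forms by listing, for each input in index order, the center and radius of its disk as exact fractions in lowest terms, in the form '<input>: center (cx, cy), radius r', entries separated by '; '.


Normal form of the first expression: t1: center (-1/4, -1/4), radius 1/9; t2: center (1/4, 1/4), radius 1/108; t3: center (13/48, 13/48), radius 1/120
Normal form of the second expression: t1: center (-1/4, -1/4), radius 1/9; t2: center (1/4, 1/4), radius 1/108; t3: center (13/48, 13/48), radius 1/120
The normal forms match — equal.

equal; the common form is t1: center (-1/4, -1/4), radius 1/9; t2: center (1/4, 1/4), radius 1/108; t3: center (13/48, 13/48), radius 1/120


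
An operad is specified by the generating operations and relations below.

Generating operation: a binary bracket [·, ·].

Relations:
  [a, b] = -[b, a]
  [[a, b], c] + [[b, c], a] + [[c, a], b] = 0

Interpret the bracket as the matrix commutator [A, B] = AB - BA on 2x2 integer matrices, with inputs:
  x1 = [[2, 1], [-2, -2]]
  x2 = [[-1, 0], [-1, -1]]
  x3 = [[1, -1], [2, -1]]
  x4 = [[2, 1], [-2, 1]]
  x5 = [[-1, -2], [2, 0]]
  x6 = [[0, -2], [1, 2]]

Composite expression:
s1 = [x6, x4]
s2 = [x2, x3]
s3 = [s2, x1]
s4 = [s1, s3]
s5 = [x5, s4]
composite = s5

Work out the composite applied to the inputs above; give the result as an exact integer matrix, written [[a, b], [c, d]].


[[-96, -12], [36, 96]]

[x6, x4] = [[3, 0], [-3, -3]]
[x2, x3] = [[-1, 0], [-2, 1]]
[[x2, x3], x1] = [[2, -2], [-12, -2]]
[[x6, x4], [[x2, x3], x1]] = [[-6, -12], [60, 6]]
[x5, [[x6, x4], [[x2, x3], x1]]] = [[-96, -12], [36, 96]]


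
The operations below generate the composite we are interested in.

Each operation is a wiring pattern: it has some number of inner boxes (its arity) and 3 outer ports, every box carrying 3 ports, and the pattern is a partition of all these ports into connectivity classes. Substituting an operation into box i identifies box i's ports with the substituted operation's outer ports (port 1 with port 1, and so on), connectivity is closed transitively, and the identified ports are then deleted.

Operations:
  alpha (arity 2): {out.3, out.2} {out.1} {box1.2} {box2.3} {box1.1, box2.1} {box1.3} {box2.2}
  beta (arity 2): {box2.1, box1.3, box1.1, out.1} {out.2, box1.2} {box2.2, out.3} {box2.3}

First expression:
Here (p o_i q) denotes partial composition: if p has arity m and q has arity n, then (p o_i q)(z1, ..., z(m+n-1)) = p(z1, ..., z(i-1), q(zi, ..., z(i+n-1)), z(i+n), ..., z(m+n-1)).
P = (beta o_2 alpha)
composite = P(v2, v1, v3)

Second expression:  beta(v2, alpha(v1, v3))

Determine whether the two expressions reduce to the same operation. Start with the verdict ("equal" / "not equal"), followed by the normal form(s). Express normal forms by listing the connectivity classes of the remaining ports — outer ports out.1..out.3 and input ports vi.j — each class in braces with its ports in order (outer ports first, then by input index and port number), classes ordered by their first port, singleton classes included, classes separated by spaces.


equal; both compose to {out.1, v2.1, v2.3} {out.2, v2.2} {out.3} {v1.1, v3.1} {v1.2} {v1.3} {v3.2} {v3.3}

The first composite normalizes to {out.1, v2.1, v2.3} {out.2, v2.2} {out.3} {v1.1, v3.1} {v1.2} {v1.3} {v3.2} {v3.3}
The second composite normalizes to {out.1, v2.1, v2.3} {out.2, v2.2} {out.3} {v1.1, v3.1} {v1.2} {v1.3} {v3.2} {v3.3}
Both agree, so they are equal.


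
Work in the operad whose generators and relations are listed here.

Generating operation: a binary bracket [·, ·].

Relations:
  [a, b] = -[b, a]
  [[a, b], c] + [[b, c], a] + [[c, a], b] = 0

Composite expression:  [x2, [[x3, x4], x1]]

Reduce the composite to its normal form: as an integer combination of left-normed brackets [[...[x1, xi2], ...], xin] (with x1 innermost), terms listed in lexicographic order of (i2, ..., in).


[[[x1, x3], x4], x2] - [[[x1, x4], x3], x2]

A multilinear Lie element is pinned by x1-initial words (x1 innermost).
Composite bracket: [x2, [[x3, x4], x1]]
Expanding via [a, b] = ab - ba: 8 signed words (2^3 = 8).
The x1-initial words carry the normal form:
  x1x3x4x2 (sign +1) contributes +[[[x1, x3], x4], x2]
  x1x4x3x2 (sign -1) contributes -[[[x1, x4], x3], x2]
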